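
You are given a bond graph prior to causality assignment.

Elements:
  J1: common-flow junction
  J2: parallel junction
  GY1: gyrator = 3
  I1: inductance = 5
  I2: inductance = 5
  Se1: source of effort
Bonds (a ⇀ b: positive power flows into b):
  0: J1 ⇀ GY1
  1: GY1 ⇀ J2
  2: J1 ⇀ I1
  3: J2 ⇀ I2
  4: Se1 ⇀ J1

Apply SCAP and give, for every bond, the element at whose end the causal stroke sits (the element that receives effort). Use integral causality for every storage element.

bond 0 stroke at J1
bond 1 stroke at J2
bond 2 stroke at I1
bond 3 stroke at I2
bond 4 stroke at J1

β4 stroke at J1  (source Se1 imposes e)
β2 stroke at I1  (I1: I, integral causality)
β0 stroke at J1  (common-f at J1 fixed by 2)
β1 stroke at J2  (through GY1, causality inverts; strokes same side of GY1)
β3 stroke at I2  (0-jn J2 has e-setter on 1)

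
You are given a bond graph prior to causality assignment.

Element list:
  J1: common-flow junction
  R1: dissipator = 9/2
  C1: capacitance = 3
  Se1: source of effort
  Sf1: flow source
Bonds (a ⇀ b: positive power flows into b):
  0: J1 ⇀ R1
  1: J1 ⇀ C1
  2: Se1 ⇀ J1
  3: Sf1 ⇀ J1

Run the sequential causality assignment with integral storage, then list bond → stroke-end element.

b0 stroke→J1
b1 stroke→J1
b2 stroke→J1
b3 stroke→Sf1

#2 →J1  (Se1: effort source, stroke at far end)
#3 →Sf1  (Sf1: flow source, stroke at near end)
#0 →J1  (J1: bond 3 brought flow, rest push out)
#1 →J1  (J1 flow already set via bond 3)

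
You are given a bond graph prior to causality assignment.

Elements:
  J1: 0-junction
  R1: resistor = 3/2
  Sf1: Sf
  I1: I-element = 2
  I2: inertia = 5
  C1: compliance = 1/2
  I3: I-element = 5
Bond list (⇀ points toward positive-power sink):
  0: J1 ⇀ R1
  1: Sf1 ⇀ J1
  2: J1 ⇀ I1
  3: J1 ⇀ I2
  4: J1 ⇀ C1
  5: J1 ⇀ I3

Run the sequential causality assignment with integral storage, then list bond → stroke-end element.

#1 stroke at Sf1  (Sf1: flow source, stroke at near end)
#2 stroke at I1  (I1 integral (f out))
#3 stroke at I2  (I2: I, integral causality)
#4 stroke at J1  (C1: C, integral causality)
#0 stroke at R1  (common-e at J1 fixed by 4)
#5 stroke at I3  (J1: bond 4 brought effort, rest push out)

b0 →R1
b1 →Sf1
b2 →I1
b3 →I2
b4 →J1
b5 →I3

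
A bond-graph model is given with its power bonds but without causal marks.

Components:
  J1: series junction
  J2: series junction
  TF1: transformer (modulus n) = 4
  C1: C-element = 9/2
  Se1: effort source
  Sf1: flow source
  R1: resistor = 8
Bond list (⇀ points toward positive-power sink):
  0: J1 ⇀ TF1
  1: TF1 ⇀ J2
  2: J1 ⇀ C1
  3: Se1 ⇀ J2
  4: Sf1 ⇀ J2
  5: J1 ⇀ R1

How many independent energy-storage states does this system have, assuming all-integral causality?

#3 stroke at J2  (source Se1 imposes e)
#4 stroke at Sf1  (Sf1 (Sf) sets flow on bond)
#1 stroke at J2  (1-jn J2 has f-setter on 4)
#0 stroke at TF1  (TF1: transformer flips bond 1)
#2 stroke at J1  (J1 flow already set via bond 0)
#5 stroke at J1  (common-f at J1 fixed by 0)

1  (C1 all integral)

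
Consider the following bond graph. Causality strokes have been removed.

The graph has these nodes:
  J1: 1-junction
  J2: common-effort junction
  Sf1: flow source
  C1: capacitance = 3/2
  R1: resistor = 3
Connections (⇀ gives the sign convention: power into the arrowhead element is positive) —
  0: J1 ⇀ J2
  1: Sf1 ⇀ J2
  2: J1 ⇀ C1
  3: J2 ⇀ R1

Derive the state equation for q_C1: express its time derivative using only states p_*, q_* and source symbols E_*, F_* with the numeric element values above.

dq_C1/dt = -F_Sf1 - 2*q_C1/9

b1 |Sf1  (source Sf1 imposes f)
b2 |J1  (C1 outputs effort q/C1)
b0 |J2  (closing 1-jn rule on J1)
b3 |R1  (J2 effort already set via bond 0)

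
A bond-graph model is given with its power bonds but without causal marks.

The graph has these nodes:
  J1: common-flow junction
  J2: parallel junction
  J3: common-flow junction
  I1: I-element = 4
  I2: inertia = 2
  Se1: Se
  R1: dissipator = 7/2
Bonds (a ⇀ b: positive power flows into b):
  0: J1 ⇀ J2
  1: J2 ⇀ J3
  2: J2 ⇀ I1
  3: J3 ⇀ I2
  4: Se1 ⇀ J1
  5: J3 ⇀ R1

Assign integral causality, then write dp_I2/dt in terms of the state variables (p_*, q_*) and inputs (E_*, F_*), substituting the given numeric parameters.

dp_I2/dt = E_Se1 - 7*p_I2/4

β4 stroke at J1  (Se1: effort source, stroke at far end)
β0 stroke at J2  (J1 needs exactly one f-in)
β1 stroke at J3  (common-e at J2 fixed by 0)
β2 stroke at I1  (0-jn J2 has e-setter on 0)
β3 stroke at I2  (prefer integral on I2)
β5 stroke at J3  (1-jn J3 has f-setter on 3)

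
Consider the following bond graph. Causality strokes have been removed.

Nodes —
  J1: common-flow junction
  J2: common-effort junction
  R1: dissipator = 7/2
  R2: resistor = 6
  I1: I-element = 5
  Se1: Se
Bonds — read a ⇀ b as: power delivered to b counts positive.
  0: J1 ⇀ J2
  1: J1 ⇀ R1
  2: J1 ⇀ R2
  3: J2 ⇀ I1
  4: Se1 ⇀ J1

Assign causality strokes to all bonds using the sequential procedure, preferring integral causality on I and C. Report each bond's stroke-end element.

β0 |J2
β1 |J1
β2 |J1
β3 |I1
β4 |J1

#4 stroke→J1  (Se1 (Se) sets effort on bond)
#3 stroke→I1  (prefer integral on I1)
#0 stroke→J2  (J2 needs exactly one e-in)
#1 stroke→J1  (common-f at J1 fixed by 0)
#2 stroke→J1  (J1: bond 0 brought flow, rest push out)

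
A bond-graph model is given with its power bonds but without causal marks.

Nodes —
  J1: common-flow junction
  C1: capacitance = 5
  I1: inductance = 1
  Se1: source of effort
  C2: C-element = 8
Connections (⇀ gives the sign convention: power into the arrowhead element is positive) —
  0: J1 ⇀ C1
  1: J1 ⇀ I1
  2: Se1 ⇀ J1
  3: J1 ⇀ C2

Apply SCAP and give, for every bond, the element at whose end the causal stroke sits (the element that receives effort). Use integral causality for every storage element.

#0 stroke→J1
#1 stroke→I1
#2 stroke→J1
#3 stroke→J1

b2 |J1  (Se1 (Se) sets effort on bond)
b0 |J1  (C1 outputs effort q/C1)
b1 |I1  (prefer integral on I1)
b3 |J1  (J1: bond 1 brought flow, rest push out)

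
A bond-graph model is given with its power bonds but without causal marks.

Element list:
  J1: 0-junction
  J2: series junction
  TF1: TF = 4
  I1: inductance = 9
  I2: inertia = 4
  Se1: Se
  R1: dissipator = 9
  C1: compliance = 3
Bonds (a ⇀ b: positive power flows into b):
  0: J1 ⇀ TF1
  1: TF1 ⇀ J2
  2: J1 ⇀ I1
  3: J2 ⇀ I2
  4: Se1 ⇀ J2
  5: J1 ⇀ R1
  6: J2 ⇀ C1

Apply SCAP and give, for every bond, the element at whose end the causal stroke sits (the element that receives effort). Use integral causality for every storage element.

bond 0 stroke→TF1
bond 1 stroke→J2
bond 2 stroke→I1
bond 3 stroke→I2
bond 4 stroke→J2
bond 5 stroke→J1
bond 6 stroke→J2

b4 stroke→J2  (Se1: effort source, stroke at far end)
b2 stroke→I1  (I1 outputs flow p/I1)
b3 stroke→I2  (I2: I, integral causality)
b1 stroke→J2  (common-f at J2 fixed by 3)
b6 stroke→J2  (common-f at J2 fixed by 3)
b0 stroke→TF1  (TF TF1: opposite of bond 1)
b5 stroke→J1  (J1 needs exactly one e-in)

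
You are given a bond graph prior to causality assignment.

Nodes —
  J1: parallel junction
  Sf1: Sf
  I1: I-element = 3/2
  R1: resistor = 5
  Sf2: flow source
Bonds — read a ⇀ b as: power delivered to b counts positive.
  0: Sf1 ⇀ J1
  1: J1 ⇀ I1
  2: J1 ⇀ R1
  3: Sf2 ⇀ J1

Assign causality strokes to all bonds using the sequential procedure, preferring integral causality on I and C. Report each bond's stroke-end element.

bond 0 stroke→Sf1
bond 1 stroke→I1
bond 2 stroke→J1
bond 3 stroke→Sf2

β0 →Sf1  (source Sf1 imposes f)
β3 →Sf2  (Sf2: flow source, stroke at near end)
β1 →I1  (prefer integral on I1)
β2 →J1  (closing 0-jn rule on J1)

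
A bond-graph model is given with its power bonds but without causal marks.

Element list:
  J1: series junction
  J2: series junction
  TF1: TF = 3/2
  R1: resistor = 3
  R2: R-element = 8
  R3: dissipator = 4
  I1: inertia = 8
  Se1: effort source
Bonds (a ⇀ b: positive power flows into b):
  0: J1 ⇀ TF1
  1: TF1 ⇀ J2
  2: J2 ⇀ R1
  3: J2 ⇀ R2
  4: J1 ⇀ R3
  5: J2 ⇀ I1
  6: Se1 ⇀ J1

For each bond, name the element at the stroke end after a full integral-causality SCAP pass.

β6 stroke→J1  (Se1 (Se) sets effort on bond)
β5 stroke→I1  (I1: I, integral causality)
β1 stroke→J2  (J2: bond 5 brought flow, rest push out)
β2 stroke→J2  (1-jn J2 has f-setter on 5)
β3 stroke→J2  (J2: bond 5 brought flow, rest push out)
β0 stroke→TF1  (TF1: transformer flips bond 1)
β4 stroke→J1  (J1 flow already set via bond 0)

β0 →TF1
β1 →J2
β2 →J2
β3 →J2
β4 →J1
β5 →I1
β6 →J1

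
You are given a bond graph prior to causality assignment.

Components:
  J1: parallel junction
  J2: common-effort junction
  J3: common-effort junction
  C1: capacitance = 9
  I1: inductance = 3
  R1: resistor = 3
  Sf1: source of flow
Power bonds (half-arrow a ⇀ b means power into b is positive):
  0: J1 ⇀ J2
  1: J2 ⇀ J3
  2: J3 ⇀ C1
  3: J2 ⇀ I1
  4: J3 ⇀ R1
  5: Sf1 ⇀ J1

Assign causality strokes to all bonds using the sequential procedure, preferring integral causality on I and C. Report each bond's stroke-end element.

#0 stroke→J1
#1 stroke→J2
#2 stroke→J3
#3 stroke→I1
#4 stroke→R1
#5 stroke→Sf1

b5 |Sf1  (Sf1: flow source, stroke at near end)
b0 |J1  (only one effort-in slot at J1)
b2 |J3  (C1 integral (e out))
b1 |J2  (0-jn J3 has e-setter on 2)
b4 |R1  (common-e at J3 fixed by 2)
b3 |I1  (J2: bond 1 brought effort, rest push out)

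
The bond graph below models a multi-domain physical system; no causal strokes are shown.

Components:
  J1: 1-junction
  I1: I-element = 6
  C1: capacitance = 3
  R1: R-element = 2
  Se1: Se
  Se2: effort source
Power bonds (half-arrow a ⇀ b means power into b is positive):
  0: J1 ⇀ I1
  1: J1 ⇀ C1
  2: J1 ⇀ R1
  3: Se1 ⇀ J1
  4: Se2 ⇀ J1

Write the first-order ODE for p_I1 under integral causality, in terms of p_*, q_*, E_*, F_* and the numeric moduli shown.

b3 →J1  (Se1 fixes effort; stroke away)
b4 →J1  (Se2 (Se) sets effort on bond)
b0 →I1  (I1 outputs flow p/I1)
b1 →J1  (J1 flow already set via bond 0)
b2 →J1  (1-jn J1 has f-setter on 0)

dp_I1/dt = E_Se1 + E_Se2 - p_I1/3 - q_C1/3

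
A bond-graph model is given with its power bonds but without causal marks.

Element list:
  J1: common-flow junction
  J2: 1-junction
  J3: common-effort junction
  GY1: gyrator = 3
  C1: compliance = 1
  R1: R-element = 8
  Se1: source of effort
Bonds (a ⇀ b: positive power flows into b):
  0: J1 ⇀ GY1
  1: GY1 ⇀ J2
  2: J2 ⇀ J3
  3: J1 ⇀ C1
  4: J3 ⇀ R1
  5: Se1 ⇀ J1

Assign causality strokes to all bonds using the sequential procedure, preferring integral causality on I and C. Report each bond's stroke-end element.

bond 5 stroke→J1  (Se1 (Se) sets effort on bond)
bond 3 stroke→J1  (C1 outputs effort q/C1)
bond 0 stroke→GY1  (closing 1-jn rule on J1)
bond 1 stroke→GY1  (GY1 both-in/both-out from 0)
bond 2 stroke→J2  (1-jn J2 has f-setter on 1)
bond 4 stroke→J3  (only one effort-in slot at J3)

b0 |GY1
b1 |GY1
b2 |J2
b3 |J1
b4 |J3
b5 |J1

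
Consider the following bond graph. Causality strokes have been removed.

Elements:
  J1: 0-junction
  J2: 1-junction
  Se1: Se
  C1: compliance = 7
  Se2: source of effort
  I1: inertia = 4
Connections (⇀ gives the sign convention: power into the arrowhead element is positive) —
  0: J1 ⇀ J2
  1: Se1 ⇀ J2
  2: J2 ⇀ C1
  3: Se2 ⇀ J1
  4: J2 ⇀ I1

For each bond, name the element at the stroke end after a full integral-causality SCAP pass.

#0 stroke→J2
#1 stroke→J2
#2 stroke→J2
#3 stroke→J1
#4 stroke→I1

bond 1 stroke at J2  (Se1 (Se) sets effort on bond)
bond 3 stroke at J1  (Se2: effort source, stroke at far end)
bond 0 stroke at J2  (common-e at J1 fixed by 3)
bond 2 stroke at J2  (prefer integral on C1)
bond 4 stroke at I1  (J2 needs exactly one f-in)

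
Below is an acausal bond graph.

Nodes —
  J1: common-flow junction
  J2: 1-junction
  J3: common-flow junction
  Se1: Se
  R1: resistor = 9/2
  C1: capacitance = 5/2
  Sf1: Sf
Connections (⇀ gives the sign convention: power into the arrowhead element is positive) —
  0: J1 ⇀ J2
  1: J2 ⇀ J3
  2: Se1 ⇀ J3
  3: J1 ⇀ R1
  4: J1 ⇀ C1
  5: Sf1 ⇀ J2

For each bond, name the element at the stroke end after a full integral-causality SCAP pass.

β0 →J2
β1 →J2
β2 →J3
β3 →J1
β4 →J1
β5 →Sf1

bond 2 stroke at J3  (source Se1 imposes e)
bond 5 stroke at Sf1  (source Sf1 imposes f)
bond 0 stroke at J2  (1-jn J2 has f-setter on 5)
bond 1 stroke at J2  (J2 flow already set via bond 5)
bond 3 stroke at J1  (1-jn J1 has f-setter on 0)
bond 4 stroke at J1  (J1 flow already set via bond 0)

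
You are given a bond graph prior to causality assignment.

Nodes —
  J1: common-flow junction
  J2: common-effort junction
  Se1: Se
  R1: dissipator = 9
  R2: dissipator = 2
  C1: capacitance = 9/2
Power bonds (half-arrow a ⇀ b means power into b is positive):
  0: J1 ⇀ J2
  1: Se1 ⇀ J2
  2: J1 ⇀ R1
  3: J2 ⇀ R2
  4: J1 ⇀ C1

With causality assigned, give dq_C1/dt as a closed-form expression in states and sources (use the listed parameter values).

dq_C1/dt = -E_Se1/9 - 2*q_C1/81

β1 |J2  (Se1: effort source, stroke at far end)
β0 |J1  (J2 effort already set via bond 1)
β3 |R2  (0-jn J2 has e-setter on 1)
β4 |J1  (C1 integral (e out))
β2 |R1  (J1 needs exactly one f-in)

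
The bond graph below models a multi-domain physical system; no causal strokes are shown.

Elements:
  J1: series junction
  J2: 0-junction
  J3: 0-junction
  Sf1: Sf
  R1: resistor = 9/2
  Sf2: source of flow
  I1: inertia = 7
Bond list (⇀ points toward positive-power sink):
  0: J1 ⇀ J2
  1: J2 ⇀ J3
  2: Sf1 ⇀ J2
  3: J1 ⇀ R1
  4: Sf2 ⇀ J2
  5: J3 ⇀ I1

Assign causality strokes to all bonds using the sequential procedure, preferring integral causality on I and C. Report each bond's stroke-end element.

bond 0 stroke at J2
bond 1 stroke at J3
bond 2 stroke at Sf1
bond 3 stroke at J1
bond 4 stroke at Sf2
bond 5 stroke at I1

β2 |Sf1  (Sf1 (Sf) sets flow on bond)
β4 |Sf2  (Sf2: flow source, stroke at near end)
β5 |I1  (prefer integral on I1)
β1 |J3  (only one effort-in slot at J3)
β0 |J2  (J2 needs exactly one e-in)
β3 |J1  (J1: bond 0 brought flow, rest push out)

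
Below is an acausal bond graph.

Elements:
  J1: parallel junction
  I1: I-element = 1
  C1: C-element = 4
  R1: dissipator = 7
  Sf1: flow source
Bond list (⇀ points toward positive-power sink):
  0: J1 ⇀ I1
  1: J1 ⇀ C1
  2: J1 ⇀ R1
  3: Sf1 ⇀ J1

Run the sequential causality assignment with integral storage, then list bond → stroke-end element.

bond 3 →Sf1  (Sf1: flow source, stroke at near end)
bond 0 →I1  (prefer integral on I1)
bond 1 →J1  (C1: C, integral causality)
bond 2 →R1  (common-e at J1 fixed by 1)

#0 stroke at I1
#1 stroke at J1
#2 stroke at R1
#3 stroke at Sf1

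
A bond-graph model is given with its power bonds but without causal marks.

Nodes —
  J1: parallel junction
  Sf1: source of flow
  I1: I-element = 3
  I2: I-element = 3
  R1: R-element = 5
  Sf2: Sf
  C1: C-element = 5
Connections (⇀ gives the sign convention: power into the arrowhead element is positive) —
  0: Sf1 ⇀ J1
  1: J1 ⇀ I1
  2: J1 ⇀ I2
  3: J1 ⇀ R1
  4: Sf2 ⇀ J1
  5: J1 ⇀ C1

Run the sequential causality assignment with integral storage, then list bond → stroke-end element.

b0 →Sf1
b1 →I1
b2 →I2
b3 →R1
b4 →Sf2
b5 →J1

b0 →Sf1  (Sf1 fixes flow; stroke at Sf1)
b4 →Sf2  (source Sf2 imposes f)
b1 →I1  (I1: I, integral causality)
b2 →I2  (I2 integral (f out))
b5 →J1  (C1 integral (e out))
b3 →R1  (J1: bond 5 brought effort, rest push out)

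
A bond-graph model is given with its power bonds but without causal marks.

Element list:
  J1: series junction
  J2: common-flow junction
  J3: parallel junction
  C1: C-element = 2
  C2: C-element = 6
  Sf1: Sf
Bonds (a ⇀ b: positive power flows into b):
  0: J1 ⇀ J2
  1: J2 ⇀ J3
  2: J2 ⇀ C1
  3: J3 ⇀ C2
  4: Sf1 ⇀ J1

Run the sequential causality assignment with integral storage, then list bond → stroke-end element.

β0 stroke→J1
β1 stroke→J2
β2 stroke→J2
β3 stroke→J3
β4 stroke→Sf1

β4 →Sf1  (source Sf1 imposes f)
β0 →J1  (J1: bond 4 brought flow, rest push out)
β1 →J2  (J2: bond 0 brought flow, rest push out)
β2 →J2  (J2 flow already set via bond 0)
β3 →J3  (only one effort-in slot at J3)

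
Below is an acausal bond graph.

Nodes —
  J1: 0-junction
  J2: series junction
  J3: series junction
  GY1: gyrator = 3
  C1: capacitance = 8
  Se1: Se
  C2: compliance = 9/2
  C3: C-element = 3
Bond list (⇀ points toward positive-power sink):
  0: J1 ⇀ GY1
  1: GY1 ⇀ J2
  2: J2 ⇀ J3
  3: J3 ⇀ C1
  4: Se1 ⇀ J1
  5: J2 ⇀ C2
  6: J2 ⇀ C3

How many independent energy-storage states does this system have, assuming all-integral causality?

3  (C1, C2, C3 all integral)

#4 stroke at J1  (Se1: effort source, stroke at far end)
#0 stroke at GY1  (J1 effort already set via bond 4)
#1 stroke at GY1  (GY1: gyrator matches bond 0)
#2 stroke at J2  (1-jn J2 has f-setter on 1)
#5 stroke at J2  (J2 flow already set via bond 1)
#6 stroke at J2  (common-f at J2 fixed by 1)
#3 stroke at J3  (1-jn J3 has f-setter on 2)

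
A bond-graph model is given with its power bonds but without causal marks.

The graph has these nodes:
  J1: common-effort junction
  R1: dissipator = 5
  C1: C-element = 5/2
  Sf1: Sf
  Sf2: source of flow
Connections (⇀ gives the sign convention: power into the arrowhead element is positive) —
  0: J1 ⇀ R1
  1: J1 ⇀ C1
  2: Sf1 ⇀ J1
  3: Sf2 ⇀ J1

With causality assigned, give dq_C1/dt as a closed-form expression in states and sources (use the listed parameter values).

dq_C1/dt = F_Sf1 + F_Sf2 - 2*q_C1/25

β2 →Sf1  (Sf1 (Sf) sets flow on bond)
β3 →Sf2  (Sf2 (Sf) sets flow on bond)
β1 →J1  (C1: C, integral causality)
β0 →R1  (J1 effort already set via bond 1)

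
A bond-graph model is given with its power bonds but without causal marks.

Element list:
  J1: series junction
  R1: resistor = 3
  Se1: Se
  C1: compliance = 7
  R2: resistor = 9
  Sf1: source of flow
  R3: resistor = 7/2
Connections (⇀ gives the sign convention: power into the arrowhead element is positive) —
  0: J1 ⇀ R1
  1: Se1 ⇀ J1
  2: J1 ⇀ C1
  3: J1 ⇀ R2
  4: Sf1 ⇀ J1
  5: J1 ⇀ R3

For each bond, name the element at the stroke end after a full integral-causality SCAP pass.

b1 stroke→J1  (Se1 fixes effort; stroke away)
b4 stroke→Sf1  (Sf1 (Sf) sets flow on bond)
b0 stroke→J1  (1-jn J1 has f-setter on 4)
b2 stroke→J1  (common-f at J1 fixed by 4)
b3 stroke→J1  (J1 flow already set via bond 4)
b5 stroke→J1  (J1: bond 4 brought flow, rest push out)

b0 |J1
b1 |J1
b2 |J1
b3 |J1
b4 |Sf1
b5 |J1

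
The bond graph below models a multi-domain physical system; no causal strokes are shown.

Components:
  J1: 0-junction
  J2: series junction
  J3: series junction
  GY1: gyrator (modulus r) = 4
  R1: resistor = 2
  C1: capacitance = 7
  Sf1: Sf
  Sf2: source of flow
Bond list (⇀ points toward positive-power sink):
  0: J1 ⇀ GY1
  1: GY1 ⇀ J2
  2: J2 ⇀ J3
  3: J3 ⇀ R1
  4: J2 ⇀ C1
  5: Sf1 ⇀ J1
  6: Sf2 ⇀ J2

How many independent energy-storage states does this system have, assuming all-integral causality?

1  (C1 all integral)

β5 |Sf1  (source Sf1 imposes f)
β6 |Sf2  (Sf2 (Sf) sets flow on bond)
β0 |J1  (closing 0-jn rule on J1)
β1 |J2  (J2 flow already set via bond 6)
β2 |J2  (J2: bond 6 brought flow, rest push out)
β4 |J2  (J2 flow already set via bond 6)
β3 |J3  (common-f at J3 fixed by 2)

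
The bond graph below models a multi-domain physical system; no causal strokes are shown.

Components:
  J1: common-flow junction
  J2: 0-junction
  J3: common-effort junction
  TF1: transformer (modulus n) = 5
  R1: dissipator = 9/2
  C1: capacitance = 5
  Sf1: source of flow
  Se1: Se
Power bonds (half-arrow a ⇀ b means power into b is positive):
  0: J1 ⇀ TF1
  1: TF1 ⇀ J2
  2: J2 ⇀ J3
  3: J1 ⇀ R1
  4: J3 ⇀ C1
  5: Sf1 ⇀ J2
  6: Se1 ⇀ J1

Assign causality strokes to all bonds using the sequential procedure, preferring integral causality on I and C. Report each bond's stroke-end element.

b5 →Sf1  (Sf1 fixes flow; stroke at Sf1)
b6 →J1  (Se1 (Se) sets effort on bond)
b4 →J3  (C1: C, integral causality)
b2 →J2  (J3 effort already set via bond 4)
b1 →TF1  (J2 effort already set via bond 2)
b0 →J1  (TF TF1: opposite of bond 1)
b3 →R1  (closing 1-jn rule on J1)

bond 0 |J1
bond 1 |TF1
bond 2 |J2
bond 3 |R1
bond 4 |J3
bond 5 |Sf1
bond 6 |J1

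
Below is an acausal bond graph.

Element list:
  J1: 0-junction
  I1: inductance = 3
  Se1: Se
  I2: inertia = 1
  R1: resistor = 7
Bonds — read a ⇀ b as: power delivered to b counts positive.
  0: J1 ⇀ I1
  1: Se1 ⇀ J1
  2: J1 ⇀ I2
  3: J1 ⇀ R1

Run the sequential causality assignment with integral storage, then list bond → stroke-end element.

#1 |J1  (Se1 fixes effort; stroke away)
#0 |I1  (J1: bond 1 brought effort, rest push out)
#2 |I2  (common-e at J1 fixed by 1)
#3 |R1  (J1: bond 1 brought effort, rest push out)

b0 →I1
b1 →J1
b2 →I2
b3 →R1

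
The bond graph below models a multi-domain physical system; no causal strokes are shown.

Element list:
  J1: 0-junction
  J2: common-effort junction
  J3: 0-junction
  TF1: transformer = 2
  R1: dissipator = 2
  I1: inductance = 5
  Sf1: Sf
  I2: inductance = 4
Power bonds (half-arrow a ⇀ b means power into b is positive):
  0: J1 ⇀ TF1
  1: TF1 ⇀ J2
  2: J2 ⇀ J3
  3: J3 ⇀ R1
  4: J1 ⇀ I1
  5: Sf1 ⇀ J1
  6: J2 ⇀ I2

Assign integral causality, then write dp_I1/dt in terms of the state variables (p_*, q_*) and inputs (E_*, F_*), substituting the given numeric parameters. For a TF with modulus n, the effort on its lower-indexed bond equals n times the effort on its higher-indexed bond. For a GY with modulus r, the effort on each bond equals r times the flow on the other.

dp_I1/dt = 8*F_Sf1 - 8*p_I1/5 - p_I2

#5 stroke→Sf1  (source Sf1 imposes f)
#4 stroke→I1  (I1: I, integral causality)
#0 stroke→J1  (J1 needs exactly one e-in)
#1 stroke→TF1  (TF1 one-in-one-out from 0)
#6 stroke→I2  (I2 outputs flow p/I2)
#2 stroke→J2  (J2: last free bond brings effort in)
#3 stroke→J3  (J3: last free bond brings effort in)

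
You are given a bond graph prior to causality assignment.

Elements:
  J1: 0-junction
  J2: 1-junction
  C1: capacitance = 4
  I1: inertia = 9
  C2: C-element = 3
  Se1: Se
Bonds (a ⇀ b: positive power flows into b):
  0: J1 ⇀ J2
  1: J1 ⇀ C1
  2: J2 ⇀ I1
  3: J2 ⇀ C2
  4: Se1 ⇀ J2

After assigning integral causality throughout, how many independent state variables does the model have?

3  (C1, C2, I1 all integral)

bond 4 stroke at J2  (source Se1 imposes e)
bond 1 stroke at J1  (C1 integral (e out))
bond 0 stroke at J2  (0-jn J1 has e-setter on 1)
bond 2 stroke at I1  (I1 outputs flow p/I1)
bond 3 stroke at J2  (J2 flow already set via bond 2)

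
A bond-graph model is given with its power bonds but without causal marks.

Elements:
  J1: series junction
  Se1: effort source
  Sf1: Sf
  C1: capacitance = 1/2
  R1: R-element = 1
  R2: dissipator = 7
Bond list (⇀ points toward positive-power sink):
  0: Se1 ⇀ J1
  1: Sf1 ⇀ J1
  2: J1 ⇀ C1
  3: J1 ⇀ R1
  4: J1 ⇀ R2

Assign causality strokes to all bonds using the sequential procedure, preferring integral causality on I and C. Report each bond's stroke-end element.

#0 stroke→J1
#1 stroke→Sf1
#2 stroke→J1
#3 stroke→J1
#4 stroke→J1

β0 stroke at J1  (source Se1 imposes e)
β1 stroke at Sf1  (Sf1: flow source, stroke at near end)
β2 stroke at J1  (J1: bond 1 brought flow, rest push out)
β3 stroke at J1  (common-f at J1 fixed by 1)
β4 stroke at J1  (1-jn J1 has f-setter on 1)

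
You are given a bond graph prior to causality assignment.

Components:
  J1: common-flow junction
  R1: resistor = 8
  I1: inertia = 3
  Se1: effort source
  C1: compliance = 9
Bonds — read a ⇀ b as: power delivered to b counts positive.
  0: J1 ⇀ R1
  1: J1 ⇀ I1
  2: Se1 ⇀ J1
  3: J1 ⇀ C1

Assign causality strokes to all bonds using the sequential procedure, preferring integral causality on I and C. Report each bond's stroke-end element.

bond 2 stroke at J1  (Se1 (Se) sets effort on bond)
bond 1 stroke at I1  (I1 outputs flow p/I1)
bond 0 stroke at J1  (1-jn J1 has f-setter on 1)
bond 3 stroke at J1  (1-jn J1 has f-setter on 1)

β0 stroke at J1
β1 stroke at I1
β2 stroke at J1
β3 stroke at J1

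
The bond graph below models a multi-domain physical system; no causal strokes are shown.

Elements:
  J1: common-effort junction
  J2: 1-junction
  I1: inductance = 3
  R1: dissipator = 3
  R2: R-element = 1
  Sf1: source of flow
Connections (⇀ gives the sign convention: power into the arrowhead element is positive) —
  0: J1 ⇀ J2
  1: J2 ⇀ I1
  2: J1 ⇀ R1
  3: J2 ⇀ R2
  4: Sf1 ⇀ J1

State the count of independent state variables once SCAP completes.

b4 →Sf1  (source Sf1 imposes f)
b1 →I1  (I1 outputs flow p/I1)
b0 →J2  (common-f at J2 fixed by 1)
b3 →J2  (1-jn J2 has f-setter on 1)
b2 →J1  (J1: last free bond brings effort in)

1  (I1 all integral)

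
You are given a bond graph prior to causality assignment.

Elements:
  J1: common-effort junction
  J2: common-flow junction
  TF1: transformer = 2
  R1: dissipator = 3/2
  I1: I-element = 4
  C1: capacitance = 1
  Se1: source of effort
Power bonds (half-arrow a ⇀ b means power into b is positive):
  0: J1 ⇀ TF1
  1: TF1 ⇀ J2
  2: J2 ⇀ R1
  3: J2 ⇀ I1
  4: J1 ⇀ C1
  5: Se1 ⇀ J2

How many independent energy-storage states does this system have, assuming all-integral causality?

2  (C1, I1 all integral)

#5 stroke at J2  (Se1: effort source, stroke at far end)
#3 stroke at I1  (prefer integral on I1)
#1 stroke at J2  (J2: bond 3 brought flow, rest push out)
#2 stroke at J2  (J2 flow already set via bond 3)
#0 stroke at TF1  (TF TF1: opposite of bond 1)
#4 stroke at J1  (closing 0-jn rule on J1)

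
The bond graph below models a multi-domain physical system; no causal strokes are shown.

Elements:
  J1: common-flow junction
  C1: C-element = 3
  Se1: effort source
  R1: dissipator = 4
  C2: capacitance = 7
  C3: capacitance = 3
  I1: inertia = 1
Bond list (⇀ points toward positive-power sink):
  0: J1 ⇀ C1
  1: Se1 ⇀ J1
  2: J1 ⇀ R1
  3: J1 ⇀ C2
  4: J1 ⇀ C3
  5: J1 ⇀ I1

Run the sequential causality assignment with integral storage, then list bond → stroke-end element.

#0 stroke→J1
#1 stroke→J1
#2 stroke→J1
#3 stroke→J1
#4 stroke→J1
#5 stroke→I1

bond 1 stroke→J1  (Se1 (Se) sets effort on bond)
bond 0 stroke→J1  (prefer integral on C1)
bond 3 stroke→J1  (C2 integral (e out))
bond 4 stroke→J1  (C3 integral (e out))
bond 5 stroke→I1  (I1: I, integral causality)
bond 2 stroke→J1  (J1: bond 5 brought flow, rest push out)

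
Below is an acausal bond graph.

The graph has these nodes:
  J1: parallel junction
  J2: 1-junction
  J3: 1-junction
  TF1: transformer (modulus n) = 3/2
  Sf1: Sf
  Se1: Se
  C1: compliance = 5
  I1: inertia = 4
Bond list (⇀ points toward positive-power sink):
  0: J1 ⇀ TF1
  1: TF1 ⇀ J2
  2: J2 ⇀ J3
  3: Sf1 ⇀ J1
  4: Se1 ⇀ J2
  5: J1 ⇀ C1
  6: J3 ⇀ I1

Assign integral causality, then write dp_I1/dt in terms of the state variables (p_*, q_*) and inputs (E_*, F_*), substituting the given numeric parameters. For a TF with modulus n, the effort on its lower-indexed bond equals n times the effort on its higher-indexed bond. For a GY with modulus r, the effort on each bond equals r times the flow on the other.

dp_I1/dt = E_Se1 + 2*q_C1/15

#3 →Sf1  (source Sf1 imposes f)
#4 →J2  (source Se1 imposes e)
#5 →J1  (C1 integral (e out))
#0 →TF1  (J1: bond 5 brought effort, rest push out)
#1 →J2  (TF1 one-in-one-out from 0)
#2 →J3  (J2: last free bond brings flow in)
#6 →I1  (J3 needs exactly one f-in)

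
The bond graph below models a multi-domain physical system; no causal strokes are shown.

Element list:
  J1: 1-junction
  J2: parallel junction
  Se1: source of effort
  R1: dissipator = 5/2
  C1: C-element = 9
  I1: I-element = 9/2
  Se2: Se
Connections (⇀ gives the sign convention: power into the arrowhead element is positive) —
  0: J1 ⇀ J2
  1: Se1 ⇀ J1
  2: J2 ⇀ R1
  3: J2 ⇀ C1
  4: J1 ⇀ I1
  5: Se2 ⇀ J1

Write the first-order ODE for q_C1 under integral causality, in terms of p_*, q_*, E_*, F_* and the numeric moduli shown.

dq_C1/dt = 2*p_I1/9 - 2*q_C1/45

#1 |J1  (Se1 fixes effort; stroke away)
#5 |J1  (Se2 (Se) sets effort on bond)
#3 |J2  (prefer integral on C1)
#0 |J1  (common-e at J2 fixed by 3)
#2 |R1  (0-jn J2 has e-setter on 3)
#4 |I1  (J1 needs exactly one f-in)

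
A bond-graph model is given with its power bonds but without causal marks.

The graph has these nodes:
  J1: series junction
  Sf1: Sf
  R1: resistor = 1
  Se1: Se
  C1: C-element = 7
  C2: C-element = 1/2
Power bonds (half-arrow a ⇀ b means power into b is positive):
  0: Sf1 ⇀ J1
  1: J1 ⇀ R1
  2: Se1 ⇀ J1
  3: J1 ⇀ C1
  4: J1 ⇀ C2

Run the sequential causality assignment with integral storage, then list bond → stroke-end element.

#0 stroke at Sf1
#1 stroke at J1
#2 stroke at J1
#3 stroke at J1
#4 stroke at J1

#0 |Sf1  (Sf1 (Sf) sets flow on bond)
#2 |J1  (Se1 fixes effort; stroke away)
#1 |J1  (J1: bond 0 brought flow, rest push out)
#3 |J1  (1-jn J1 has f-setter on 0)
#4 |J1  (J1: bond 0 brought flow, rest push out)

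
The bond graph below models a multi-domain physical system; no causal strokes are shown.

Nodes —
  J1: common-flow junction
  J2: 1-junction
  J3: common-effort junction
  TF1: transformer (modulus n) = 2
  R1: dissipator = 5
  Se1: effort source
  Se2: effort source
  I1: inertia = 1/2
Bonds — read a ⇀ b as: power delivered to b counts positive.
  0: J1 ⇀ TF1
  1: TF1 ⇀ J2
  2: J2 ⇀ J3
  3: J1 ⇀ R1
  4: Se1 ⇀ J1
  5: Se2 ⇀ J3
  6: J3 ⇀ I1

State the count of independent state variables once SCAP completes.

1  (I1 all integral)

b4 →J1  (source Se1 imposes e)
b5 →J3  (Se2: effort source, stroke at far end)
b2 →J2  (0-jn J3 has e-setter on 5)
b6 →I1  (0-jn J3 has e-setter on 5)
b1 →TF1  (closing 1-jn rule on J2)
b0 →J1  (TF TF1: opposite of bond 1)
b3 →R1  (J1 needs exactly one f-in)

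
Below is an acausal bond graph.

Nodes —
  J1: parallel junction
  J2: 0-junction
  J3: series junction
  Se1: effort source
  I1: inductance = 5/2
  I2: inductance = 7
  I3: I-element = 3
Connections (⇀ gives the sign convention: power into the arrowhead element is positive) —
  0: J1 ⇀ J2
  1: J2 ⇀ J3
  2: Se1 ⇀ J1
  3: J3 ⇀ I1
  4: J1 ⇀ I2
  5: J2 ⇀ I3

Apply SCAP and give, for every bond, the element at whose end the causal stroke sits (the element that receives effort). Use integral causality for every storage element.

β0 stroke→J2
β1 stroke→J3
β2 stroke→J1
β3 stroke→I1
β4 stroke→I2
β5 stroke→I3

bond 2 →J1  (source Se1 imposes e)
bond 0 →J2  (common-e at J1 fixed by 2)
bond 4 →I2  (J1: bond 2 brought effort, rest push out)
bond 1 →J3  (common-e at J2 fixed by 0)
bond 5 →I3  (common-e at J2 fixed by 0)
bond 3 →I1  (J3 needs exactly one f-in)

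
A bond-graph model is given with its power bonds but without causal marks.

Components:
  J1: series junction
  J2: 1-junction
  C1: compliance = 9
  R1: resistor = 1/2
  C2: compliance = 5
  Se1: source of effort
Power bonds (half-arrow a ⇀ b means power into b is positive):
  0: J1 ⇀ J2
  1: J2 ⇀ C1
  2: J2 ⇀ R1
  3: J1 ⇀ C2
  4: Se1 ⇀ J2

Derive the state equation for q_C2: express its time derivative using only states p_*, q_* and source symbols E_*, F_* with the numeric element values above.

dq_C2/dt = 2*E_Se1 - 2*q_C1/9 - 2*q_C2/5

bond 4 stroke→J2  (Se1 fixes effort; stroke away)
bond 1 stroke→J2  (C1 outputs effort q/C1)
bond 3 stroke→J1  (prefer integral on C2)
bond 0 stroke→J2  (closing 1-jn rule on J1)
bond 2 stroke→R1  (J2 needs exactly one f-in)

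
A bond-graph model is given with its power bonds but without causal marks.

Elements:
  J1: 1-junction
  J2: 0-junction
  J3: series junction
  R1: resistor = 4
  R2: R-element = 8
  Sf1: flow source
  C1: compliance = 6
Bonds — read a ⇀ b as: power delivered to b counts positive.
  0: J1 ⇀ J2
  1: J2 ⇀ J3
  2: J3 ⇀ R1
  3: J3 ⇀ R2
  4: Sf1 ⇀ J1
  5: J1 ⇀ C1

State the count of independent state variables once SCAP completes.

β4 stroke at Sf1  (source Sf1 imposes f)
β0 stroke at J1  (J1 flow already set via bond 4)
β5 stroke at J1  (J1 flow already set via bond 4)
β1 stroke at J2  (J2 needs exactly one e-in)
β2 stroke at J3  (1-jn J3 has f-setter on 1)
β3 stroke at J3  (1-jn J3 has f-setter on 1)

1  (C1 all integral)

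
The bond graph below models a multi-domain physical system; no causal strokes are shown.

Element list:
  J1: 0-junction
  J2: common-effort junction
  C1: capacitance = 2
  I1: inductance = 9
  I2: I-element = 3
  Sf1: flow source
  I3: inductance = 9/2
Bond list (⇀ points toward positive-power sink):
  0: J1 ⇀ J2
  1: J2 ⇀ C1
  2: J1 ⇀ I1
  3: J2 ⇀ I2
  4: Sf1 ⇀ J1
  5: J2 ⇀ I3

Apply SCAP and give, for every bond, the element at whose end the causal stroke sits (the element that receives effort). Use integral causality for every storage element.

bond 4 |Sf1  (Sf1: flow source, stroke at near end)
bond 1 |J2  (C1 integral (e out))
bond 0 |J1  (0-jn J2 has e-setter on 1)
bond 3 |I2  (common-e at J2 fixed by 1)
bond 5 |I3  (0-jn J2 has e-setter on 1)
bond 2 |I1  (J1 effort already set via bond 0)

#0 stroke at J1
#1 stroke at J2
#2 stroke at I1
#3 stroke at I2
#4 stroke at Sf1
#5 stroke at I3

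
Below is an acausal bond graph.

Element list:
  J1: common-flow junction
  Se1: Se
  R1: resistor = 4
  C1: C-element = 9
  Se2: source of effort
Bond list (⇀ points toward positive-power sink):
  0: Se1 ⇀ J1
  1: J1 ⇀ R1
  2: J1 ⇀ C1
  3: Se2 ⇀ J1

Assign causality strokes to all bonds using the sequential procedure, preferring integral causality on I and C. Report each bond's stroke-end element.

β0 |J1  (source Se1 imposes e)
β3 |J1  (Se2 (Se) sets effort on bond)
β2 |J1  (C1: C, integral causality)
β1 |R1  (only one flow-in slot at J1)

#0 →J1
#1 →R1
#2 →J1
#3 →J1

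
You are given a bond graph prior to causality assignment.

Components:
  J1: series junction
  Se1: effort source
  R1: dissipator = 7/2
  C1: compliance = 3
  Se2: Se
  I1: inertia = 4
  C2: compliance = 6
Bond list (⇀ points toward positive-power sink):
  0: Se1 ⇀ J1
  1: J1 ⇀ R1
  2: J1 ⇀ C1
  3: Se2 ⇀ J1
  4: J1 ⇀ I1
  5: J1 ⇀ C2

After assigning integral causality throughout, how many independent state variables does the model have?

b0 |J1  (Se1 (Se) sets effort on bond)
b3 |J1  (Se2 fixes effort; stroke away)
b2 |J1  (C1 integral (e out))
b4 |I1  (prefer integral on I1)
b1 |J1  (J1: bond 4 brought flow, rest push out)
b5 |J1  (J1: bond 4 brought flow, rest push out)

3  (C1, C2, I1 all integral)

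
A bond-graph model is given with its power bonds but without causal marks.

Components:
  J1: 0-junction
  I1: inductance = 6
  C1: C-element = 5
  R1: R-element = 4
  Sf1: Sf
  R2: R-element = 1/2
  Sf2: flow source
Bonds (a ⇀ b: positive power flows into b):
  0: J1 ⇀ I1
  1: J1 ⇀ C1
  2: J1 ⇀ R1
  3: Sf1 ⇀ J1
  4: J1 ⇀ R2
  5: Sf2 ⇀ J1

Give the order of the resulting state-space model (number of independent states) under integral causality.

#3 →Sf1  (Sf1 fixes flow; stroke at Sf1)
#5 →Sf2  (source Sf2 imposes f)
#0 →I1  (I1 integral (f out))
#1 →J1  (C1: C, integral causality)
#2 →R1  (J1: bond 1 brought effort, rest push out)
#4 →R2  (common-e at J1 fixed by 1)

2  (C1, I1 all integral)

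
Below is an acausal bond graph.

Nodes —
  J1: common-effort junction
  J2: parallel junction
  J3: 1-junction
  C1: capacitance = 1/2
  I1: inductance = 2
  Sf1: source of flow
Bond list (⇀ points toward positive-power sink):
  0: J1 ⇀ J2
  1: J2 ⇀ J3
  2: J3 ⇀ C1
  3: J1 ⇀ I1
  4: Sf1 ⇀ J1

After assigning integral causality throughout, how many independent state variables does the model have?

β4 →Sf1  (Sf1 (Sf) sets flow on bond)
β2 →J3  (C1 integral (e out))
β1 →J2  (J3 needs exactly one f-in)
β0 →J1  (J2 effort already set via bond 1)
β3 →I1  (J1: bond 0 brought effort, rest push out)

2  (C1, I1 all integral)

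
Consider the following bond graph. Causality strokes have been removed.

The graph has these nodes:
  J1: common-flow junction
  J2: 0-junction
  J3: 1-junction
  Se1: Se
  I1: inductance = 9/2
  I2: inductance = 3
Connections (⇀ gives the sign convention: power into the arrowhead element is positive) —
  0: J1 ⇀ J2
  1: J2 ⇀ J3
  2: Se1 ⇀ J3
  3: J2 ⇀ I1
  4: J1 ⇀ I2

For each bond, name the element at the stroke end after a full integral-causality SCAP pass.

b0 →J1
b1 →J2
b2 →J3
b3 →I1
b4 →I2

bond 2 |J3  (Se1 (Se) sets effort on bond)
bond 1 |J2  (J3 needs exactly one f-in)
bond 0 |J1  (common-e at J2 fixed by 1)
bond 3 |I1  (J2: bond 1 brought effort, rest push out)
bond 4 |I2  (J1 needs exactly one f-in)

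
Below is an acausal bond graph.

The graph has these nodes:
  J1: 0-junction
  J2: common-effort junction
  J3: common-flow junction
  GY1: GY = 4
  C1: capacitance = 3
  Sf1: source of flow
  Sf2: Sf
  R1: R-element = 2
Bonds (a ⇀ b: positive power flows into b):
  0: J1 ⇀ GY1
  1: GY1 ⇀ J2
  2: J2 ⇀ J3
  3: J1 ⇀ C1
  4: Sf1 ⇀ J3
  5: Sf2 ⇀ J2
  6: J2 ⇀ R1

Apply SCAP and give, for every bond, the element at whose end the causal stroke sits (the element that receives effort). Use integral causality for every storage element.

b0 stroke→GY1
b1 stroke→GY1
b2 stroke→J3
b3 stroke→J1
b4 stroke→Sf1
b5 stroke→Sf2
b6 stroke→J2

b4 |Sf1  (source Sf1 imposes f)
b5 |Sf2  (Sf2: flow source, stroke at near end)
b2 |J3  (common-f at J3 fixed by 4)
b3 |J1  (C1: C, integral causality)
b0 |GY1  (J1 effort already set via bond 3)
b1 |GY1  (GY GY1: same side as bond 0)
b6 |J2  (J2 needs exactly one e-in)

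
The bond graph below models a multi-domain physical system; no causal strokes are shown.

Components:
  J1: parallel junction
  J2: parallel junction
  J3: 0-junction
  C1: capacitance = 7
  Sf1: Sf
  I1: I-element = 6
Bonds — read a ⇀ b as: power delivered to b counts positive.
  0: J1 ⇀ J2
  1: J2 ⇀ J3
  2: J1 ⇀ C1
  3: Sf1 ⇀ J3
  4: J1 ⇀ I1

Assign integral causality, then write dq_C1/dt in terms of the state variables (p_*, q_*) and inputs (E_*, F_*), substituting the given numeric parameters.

dq_C1/dt = F_Sf1 - p_I1/6

β3 →Sf1  (Sf1 fixes flow; stroke at Sf1)
β1 →J3  (closing 0-jn rule on J3)
β0 →J2  (closing 0-jn rule on J2)
β2 →J1  (C1 outputs effort q/C1)
β4 →I1  (J1: bond 2 brought effort, rest push out)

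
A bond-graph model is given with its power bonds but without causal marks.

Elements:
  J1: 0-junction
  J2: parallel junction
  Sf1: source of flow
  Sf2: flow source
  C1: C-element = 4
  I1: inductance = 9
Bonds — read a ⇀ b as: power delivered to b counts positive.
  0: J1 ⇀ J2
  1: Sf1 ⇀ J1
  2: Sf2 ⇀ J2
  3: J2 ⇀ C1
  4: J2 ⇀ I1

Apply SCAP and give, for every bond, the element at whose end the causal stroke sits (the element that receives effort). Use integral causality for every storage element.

b0 stroke at J1
b1 stroke at Sf1
b2 stroke at Sf2
b3 stroke at J2
b4 stroke at I1

bond 1 stroke at Sf1  (source Sf1 imposes f)
bond 2 stroke at Sf2  (Sf2 (Sf) sets flow on bond)
bond 0 stroke at J1  (J1 needs exactly one e-in)
bond 3 stroke at J2  (prefer integral on C1)
bond 4 stroke at I1  (common-e at J2 fixed by 3)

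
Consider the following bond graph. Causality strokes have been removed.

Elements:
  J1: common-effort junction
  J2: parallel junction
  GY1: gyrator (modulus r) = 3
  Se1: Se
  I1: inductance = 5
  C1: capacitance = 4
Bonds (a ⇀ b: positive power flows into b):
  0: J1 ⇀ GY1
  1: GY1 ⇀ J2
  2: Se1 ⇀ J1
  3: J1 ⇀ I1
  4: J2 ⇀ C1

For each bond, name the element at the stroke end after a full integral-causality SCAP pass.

β0 stroke→GY1
β1 stroke→GY1
β2 stroke→J1
β3 stroke→I1
β4 stroke→J2

β2 stroke at J1  (source Se1 imposes e)
β0 stroke at GY1  (0-jn J1 has e-setter on 2)
β3 stroke at I1  (J1 effort already set via bond 2)
β1 stroke at GY1  (GY1: gyrator matches bond 0)
β4 stroke at J2  (J2: last free bond brings effort in)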